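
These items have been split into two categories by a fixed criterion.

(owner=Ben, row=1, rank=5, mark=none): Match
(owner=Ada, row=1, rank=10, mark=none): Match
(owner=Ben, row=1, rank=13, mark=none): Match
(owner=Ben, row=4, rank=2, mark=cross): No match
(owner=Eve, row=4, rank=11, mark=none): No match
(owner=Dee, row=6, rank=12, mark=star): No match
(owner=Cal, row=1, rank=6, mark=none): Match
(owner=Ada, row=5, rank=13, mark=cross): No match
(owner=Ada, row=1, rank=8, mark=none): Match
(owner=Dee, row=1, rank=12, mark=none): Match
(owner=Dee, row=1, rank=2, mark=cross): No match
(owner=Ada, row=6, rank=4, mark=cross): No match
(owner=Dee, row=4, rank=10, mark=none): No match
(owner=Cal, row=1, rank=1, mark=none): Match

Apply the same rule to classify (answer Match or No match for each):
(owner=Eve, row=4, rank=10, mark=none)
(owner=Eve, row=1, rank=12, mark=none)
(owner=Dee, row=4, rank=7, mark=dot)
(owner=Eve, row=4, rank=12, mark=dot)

No match, Match, No match, No match

The rule appears to be: mark is none AND row = 1.
(owner=Eve, row=4, rank=10, mark=none): mark is none, row = 4 — fails this test, so No match. (owner=Eve, row=1, rank=12, mark=none): mark is none, row = 1 — qualifies, so Match. (owner=Dee, row=4, rank=7, mark=dot): mark is dot, row = 4 — fails this test, so No match. (owner=Eve, row=4, rank=12, mark=dot): mark is dot, row = 4 — fails this test, so No match.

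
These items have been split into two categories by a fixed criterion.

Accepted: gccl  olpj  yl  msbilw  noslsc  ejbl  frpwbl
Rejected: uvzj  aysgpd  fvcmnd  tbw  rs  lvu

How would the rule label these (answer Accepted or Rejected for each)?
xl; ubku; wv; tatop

Accepted, Rejected, Rejected, Rejected

Every 'Accepted' example satisfies: even length AND contains 'l'. None of the 'Rejected' examples do.
xl: length 2, has 'l', qualifies → Accepted. ubku: length 4, no 'l', doesn't qualify → Rejected. wv: length 2, no 'l', doesn't qualify → Rejected. tatop: length 5, no 'l', doesn't qualify → Rejected.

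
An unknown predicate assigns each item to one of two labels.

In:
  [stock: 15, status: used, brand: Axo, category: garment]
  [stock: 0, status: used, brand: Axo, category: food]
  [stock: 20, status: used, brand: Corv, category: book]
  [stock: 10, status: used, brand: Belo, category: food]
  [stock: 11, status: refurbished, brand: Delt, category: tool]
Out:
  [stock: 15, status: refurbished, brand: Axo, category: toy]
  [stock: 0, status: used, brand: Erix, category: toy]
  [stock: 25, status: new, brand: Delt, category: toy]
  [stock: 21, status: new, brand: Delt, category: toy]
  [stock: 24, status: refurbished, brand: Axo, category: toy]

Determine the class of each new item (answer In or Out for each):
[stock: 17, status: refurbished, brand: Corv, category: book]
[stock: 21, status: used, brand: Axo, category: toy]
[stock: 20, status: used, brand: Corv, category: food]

The distinguishing property — category is not toy — holds for all the 'In' cases and none of the 'Out' cases.
In: [stock: 17, status: refurbished, brand: Corv, category: book], since category is book.
Out: [stock: 21, status: used, brand: Axo, category: toy], since category is toy.
In: [stock: 20, status: used, brand: Corv, category: food], since category is food.

In, Out, In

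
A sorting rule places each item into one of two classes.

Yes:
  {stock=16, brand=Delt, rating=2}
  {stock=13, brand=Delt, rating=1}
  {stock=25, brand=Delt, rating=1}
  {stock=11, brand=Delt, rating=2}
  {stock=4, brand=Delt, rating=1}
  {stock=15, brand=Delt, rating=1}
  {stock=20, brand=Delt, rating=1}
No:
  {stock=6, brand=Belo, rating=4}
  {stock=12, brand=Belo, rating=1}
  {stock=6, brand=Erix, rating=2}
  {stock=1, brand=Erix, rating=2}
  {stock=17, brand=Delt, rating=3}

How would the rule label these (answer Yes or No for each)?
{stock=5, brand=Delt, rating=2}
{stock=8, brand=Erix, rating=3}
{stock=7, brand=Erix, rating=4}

Yes, No, No

Every 'Yes' example satisfies: brand is Delt AND rating ≤ 2. None of the 'No' examples do.
{stock=5, brand=Delt, rating=2} → brand is Delt, rating = 2 → Yes.
{stock=8, brand=Erix, rating=3} → brand is Erix, rating = 3 → No.
{stock=7, brand=Erix, rating=4} → brand is Erix, rating = 4 → No.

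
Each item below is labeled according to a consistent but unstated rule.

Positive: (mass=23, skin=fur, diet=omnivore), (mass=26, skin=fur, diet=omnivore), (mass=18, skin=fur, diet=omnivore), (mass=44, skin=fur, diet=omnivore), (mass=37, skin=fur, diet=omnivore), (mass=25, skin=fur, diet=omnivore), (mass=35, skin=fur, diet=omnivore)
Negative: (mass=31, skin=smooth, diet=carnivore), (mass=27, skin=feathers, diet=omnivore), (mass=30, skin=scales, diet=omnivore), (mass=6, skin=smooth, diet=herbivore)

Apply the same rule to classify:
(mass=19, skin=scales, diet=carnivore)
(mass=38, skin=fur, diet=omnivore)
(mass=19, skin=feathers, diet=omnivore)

Negative, Positive, Negative

The rule appears to be: skin is fur.
(mass=19, skin=scales, diet=carnivore) → skin is scales → Negative. (mass=38, skin=fur, diet=omnivore) → skin is fur → Positive. (mass=19, skin=feathers, diet=omnivore) → skin is feathers → Negative.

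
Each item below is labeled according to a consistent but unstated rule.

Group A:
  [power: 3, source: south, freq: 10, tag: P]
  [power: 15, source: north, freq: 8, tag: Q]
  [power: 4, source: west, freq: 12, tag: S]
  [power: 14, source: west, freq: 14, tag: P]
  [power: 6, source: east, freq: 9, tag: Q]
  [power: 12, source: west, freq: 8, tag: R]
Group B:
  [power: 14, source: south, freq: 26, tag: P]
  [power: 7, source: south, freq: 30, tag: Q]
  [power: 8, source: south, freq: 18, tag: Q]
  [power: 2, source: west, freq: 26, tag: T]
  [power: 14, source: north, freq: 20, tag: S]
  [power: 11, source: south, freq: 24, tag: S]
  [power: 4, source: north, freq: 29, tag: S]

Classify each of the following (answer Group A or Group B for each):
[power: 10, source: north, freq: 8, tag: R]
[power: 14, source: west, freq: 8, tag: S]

Group A, Group A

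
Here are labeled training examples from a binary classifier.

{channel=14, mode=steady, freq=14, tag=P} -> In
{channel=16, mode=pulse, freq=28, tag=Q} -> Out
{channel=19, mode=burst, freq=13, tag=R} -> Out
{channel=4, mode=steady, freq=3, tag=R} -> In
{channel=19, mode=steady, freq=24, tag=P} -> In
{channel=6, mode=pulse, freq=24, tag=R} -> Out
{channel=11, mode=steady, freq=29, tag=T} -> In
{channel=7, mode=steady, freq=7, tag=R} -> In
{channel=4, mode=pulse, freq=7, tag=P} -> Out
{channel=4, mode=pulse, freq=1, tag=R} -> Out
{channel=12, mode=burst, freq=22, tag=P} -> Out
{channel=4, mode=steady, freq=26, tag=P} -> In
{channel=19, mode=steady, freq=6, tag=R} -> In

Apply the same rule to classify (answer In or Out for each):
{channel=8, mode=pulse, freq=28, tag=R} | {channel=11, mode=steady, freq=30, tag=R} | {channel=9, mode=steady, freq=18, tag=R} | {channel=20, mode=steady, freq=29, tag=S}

Every 'In' example satisfies: mode is steady. None of the 'Out' examples do.
{channel=8, mode=pulse, freq=28, tag=R} — mode is pulse, hence Out. {channel=11, mode=steady, freq=30, tag=R} — mode is steady, hence In. {channel=9, mode=steady, freq=18, tag=R} — mode is steady, hence In. {channel=20, mode=steady, freq=29, tag=S} — mode is steady, hence In.

Out, In, In, In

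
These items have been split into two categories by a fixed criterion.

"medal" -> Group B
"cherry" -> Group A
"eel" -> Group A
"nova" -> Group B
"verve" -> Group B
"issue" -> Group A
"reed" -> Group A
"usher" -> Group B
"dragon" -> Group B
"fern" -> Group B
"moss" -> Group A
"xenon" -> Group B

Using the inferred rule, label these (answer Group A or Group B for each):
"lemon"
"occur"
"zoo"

Group B, Group A, Group A

Comparing the two groups points to one rule — has a double letter.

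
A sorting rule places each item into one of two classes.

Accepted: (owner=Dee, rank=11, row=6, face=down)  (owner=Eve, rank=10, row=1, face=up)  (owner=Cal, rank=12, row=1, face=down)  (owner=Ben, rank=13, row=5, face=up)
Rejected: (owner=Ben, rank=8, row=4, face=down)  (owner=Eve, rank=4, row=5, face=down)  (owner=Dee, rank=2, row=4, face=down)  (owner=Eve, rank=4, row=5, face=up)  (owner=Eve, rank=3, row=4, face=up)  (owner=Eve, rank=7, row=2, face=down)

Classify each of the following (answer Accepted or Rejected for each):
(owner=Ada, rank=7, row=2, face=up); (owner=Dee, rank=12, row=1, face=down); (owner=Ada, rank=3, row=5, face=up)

The rule appears to be: rank ≥ 10.
(owner=Ada, rank=7, row=2, face=up): rank = 7, doesn't match → Rejected. (owner=Dee, rank=12, row=1, face=down): rank = 12, fits → Accepted. (owner=Ada, rank=3, row=5, face=up): rank = 3, doesn't match → Rejected.

Rejected, Accepted, Rejected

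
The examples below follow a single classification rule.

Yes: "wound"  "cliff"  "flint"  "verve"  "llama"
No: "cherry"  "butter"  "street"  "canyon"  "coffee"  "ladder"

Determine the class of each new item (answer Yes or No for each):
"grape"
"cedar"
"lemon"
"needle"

Yes, Yes, Yes, No

Every 'Yes' example satisfies: odd length. None of the 'No' examples do.
"grape": length 5, has this property → Yes.
"cedar": length 5, has this property → Yes.
"lemon": length 5, has this property → Yes.
"needle": length 6, fails this test → No.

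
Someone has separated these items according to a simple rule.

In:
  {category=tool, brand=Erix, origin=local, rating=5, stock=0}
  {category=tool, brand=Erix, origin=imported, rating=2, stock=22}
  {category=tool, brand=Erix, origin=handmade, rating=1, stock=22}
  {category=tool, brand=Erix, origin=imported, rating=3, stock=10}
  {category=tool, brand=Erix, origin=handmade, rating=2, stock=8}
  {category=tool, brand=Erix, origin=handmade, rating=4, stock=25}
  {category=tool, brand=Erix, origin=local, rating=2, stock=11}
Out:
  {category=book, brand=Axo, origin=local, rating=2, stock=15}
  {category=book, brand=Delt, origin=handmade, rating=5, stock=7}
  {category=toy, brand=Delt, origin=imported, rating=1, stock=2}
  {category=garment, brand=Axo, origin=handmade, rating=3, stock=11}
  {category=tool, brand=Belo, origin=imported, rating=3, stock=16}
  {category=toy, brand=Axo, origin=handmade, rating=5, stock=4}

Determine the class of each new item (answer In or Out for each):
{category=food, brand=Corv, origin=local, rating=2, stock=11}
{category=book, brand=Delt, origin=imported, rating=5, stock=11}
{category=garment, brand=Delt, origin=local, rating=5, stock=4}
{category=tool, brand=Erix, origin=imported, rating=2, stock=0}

Out, Out, Out, In

The distinguishing property — brand is Erix — holds for all the 'In' cases and none of the 'Out' cases.
{category=food, brand=Corv, origin=local, rating=2, stock=11}: brand is Corv, fails this test → Out. {category=book, brand=Delt, origin=imported, rating=5, stock=11}: brand is Delt, fails this test → Out. {category=garment, brand=Delt, origin=local, rating=5, stock=4}: brand is Delt, fails this test → Out. {category=tool, brand=Erix, origin=imported, rating=2, stock=0}: brand is Erix, meets the rule → In.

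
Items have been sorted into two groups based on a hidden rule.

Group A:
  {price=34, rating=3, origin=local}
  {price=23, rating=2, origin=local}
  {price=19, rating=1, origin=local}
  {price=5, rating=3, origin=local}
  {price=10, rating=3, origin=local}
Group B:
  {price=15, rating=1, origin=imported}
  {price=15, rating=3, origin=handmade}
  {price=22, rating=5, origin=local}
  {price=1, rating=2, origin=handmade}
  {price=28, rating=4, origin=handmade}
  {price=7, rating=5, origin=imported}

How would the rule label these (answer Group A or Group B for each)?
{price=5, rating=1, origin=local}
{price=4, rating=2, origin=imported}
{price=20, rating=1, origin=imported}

Group A, Group B, Group B

One predicate separates the groups cleanly: origin is local AND rating ≤ 3.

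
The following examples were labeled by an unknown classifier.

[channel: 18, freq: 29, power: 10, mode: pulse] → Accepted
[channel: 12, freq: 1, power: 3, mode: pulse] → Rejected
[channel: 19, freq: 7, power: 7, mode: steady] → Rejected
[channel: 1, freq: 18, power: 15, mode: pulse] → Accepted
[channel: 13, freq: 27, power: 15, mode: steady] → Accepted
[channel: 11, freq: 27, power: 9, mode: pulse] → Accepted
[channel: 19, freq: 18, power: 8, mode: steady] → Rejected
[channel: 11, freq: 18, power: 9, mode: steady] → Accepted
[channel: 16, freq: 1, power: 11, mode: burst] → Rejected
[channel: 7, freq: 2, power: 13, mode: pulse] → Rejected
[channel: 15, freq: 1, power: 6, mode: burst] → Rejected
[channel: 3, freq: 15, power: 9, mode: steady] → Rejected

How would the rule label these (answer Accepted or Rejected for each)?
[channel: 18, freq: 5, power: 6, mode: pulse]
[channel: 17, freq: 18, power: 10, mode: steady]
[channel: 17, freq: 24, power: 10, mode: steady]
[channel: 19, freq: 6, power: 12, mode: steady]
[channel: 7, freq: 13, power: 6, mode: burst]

Rejected, Accepted, Accepted, Rejected, Rejected

The simplest hypothesis consistent with all the labels is: freq ≥ 18 AND power ≥ 9.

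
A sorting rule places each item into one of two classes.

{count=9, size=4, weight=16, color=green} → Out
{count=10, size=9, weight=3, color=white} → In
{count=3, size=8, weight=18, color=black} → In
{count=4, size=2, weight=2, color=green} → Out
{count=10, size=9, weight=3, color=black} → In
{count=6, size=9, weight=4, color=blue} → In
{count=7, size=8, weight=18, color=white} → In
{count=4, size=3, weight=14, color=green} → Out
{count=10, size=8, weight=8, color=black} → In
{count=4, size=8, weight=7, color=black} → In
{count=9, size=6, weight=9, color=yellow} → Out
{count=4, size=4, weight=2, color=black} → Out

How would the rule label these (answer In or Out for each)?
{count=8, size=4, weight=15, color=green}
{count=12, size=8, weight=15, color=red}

Out, In

The pattern is that an item is 'In' exactly when: size ≥ 8.
{count=8, size=4, weight=15, color=green}: size = 4, lacks this property → Out.
{count=12, size=8, weight=15, color=red}: size = 8, fits → In.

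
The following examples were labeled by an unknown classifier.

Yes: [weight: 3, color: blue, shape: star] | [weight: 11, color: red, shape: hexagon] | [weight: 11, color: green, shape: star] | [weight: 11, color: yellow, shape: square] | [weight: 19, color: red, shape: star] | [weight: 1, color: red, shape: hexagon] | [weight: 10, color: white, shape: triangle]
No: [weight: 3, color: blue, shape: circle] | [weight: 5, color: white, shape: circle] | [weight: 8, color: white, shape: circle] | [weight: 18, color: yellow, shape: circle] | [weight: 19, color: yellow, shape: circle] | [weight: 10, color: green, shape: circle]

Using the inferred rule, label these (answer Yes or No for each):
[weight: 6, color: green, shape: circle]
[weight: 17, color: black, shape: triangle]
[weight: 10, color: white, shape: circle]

No, Yes, No

The distinguishing property — shape is not circle — holds for all the 'Yes' cases and none of the 'No' cases.
No: [weight: 6, color: green, shape: circle], since shape is circle.
Yes: [weight: 17, color: black, shape: triangle], since shape is triangle.
No: [weight: 10, color: white, shape: circle], since shape is circle.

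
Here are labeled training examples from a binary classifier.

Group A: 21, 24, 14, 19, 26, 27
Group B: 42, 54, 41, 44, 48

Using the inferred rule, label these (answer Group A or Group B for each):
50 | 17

The distinguishing property — at most 27 — holds for all the 'Group A' cases and none of the 'Group B' cases.
50 → 50 > 27 → Group B.
17 → 17 ≤ 27 → Group A.

Group B, Group A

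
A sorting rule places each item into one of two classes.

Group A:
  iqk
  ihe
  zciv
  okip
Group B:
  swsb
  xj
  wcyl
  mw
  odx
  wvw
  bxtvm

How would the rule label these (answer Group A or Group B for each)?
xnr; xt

'Group A' ⟺ contains 'i'.

Group B, Group B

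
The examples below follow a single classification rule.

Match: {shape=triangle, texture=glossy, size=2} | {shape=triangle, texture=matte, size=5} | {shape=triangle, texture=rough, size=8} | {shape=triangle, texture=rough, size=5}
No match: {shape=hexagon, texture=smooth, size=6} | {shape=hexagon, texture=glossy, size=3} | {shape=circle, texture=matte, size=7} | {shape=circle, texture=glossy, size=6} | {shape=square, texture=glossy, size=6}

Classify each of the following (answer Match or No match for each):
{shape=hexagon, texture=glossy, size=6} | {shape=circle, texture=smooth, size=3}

No match, No match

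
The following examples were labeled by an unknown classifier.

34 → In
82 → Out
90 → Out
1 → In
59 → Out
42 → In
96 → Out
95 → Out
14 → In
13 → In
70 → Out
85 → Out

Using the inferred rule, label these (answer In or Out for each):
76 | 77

Every 'In' example satisfies: at most 42. None of the 'Out' examples do.

Out, Out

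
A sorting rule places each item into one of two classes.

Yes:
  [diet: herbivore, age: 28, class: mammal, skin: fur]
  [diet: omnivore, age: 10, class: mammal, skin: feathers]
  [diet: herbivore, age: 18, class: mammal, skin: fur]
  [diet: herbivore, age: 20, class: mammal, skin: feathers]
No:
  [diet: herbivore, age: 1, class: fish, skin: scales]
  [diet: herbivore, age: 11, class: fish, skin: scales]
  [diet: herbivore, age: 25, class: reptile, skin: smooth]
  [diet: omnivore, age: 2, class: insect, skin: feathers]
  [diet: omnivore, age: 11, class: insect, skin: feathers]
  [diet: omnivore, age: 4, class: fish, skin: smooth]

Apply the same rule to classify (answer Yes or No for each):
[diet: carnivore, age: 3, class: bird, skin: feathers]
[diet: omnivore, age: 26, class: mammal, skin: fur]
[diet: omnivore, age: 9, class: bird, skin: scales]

The rule appears to be: class is mammal.
[diet: carnivore, age: 3, class: bird, skin: feathers] → class is bird → No. [diet: omnivore, age: 26, class: mammal, skin: fur] → class is mammal → Yes. [diet: omnivore, age: 9, class: bird, skin: scales] → class is bird → No.

No, Yes, No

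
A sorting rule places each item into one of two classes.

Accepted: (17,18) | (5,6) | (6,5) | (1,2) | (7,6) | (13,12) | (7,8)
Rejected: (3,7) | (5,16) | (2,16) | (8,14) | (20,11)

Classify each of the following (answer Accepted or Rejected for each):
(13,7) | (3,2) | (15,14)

Rejected, Accepted, Accepted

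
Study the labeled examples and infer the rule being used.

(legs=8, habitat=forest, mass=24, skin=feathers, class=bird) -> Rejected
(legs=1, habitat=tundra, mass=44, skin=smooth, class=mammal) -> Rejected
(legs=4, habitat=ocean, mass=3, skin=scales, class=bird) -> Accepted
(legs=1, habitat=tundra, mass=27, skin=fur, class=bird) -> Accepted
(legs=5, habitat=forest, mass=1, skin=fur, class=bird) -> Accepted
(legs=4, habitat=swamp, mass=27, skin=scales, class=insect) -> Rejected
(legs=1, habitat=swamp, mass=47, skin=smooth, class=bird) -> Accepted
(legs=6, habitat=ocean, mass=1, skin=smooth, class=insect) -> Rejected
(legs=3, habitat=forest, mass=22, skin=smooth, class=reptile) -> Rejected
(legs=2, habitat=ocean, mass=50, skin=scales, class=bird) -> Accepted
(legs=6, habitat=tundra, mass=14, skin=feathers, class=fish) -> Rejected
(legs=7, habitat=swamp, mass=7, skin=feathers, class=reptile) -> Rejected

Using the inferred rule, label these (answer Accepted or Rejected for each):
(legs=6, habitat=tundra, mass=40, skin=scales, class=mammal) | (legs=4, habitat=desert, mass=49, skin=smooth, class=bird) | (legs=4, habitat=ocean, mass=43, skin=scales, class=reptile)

The common property of the 'Accepted' items is: class is bird AND legs ≤ 5. No 'Rejected' item has it.
Rejected: (legs=6, habitat=tundra, mass=40, skin=scales, class=mammal), since class is mammal, legs = 6.
Accepted: (legs=4, habitat=desert, mass=49, skin=smooth, class=bird), since class is bird, legs = 4.
Rejected: (legs=4, habitat=ocean, mass=43, skin=scales, class=reptile), since class is reptile, legs = 4.

Rejected, Accepted, Rejected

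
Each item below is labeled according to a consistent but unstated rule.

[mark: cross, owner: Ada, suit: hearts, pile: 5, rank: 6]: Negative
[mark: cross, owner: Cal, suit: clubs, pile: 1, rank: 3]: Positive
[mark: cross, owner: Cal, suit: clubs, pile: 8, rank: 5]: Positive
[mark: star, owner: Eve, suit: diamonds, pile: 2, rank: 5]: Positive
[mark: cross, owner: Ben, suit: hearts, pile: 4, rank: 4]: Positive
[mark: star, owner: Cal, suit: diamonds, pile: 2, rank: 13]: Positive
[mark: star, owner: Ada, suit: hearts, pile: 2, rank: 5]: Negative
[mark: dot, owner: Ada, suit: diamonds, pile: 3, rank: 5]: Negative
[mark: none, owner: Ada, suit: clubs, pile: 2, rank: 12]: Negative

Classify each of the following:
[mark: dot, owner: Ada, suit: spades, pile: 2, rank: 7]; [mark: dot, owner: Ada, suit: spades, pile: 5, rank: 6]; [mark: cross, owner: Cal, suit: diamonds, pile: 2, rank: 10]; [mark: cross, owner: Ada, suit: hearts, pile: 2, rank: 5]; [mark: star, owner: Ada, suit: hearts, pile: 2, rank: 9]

Negative, Negative, Positive, Negative, Negative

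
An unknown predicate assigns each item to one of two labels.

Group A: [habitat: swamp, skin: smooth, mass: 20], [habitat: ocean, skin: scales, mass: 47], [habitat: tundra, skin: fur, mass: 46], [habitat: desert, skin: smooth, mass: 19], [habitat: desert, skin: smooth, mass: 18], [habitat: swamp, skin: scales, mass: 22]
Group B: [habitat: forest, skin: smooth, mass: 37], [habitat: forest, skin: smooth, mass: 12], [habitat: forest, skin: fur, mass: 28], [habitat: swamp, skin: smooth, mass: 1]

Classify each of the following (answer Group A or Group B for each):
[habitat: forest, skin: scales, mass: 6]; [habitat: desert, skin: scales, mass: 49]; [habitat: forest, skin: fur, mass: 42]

Group B, Group A, Group B

'Group A' ⟺ habitat is not forest AND mass ≥ 12.
[habitat: forest, skin: scales, mass: 6] → habitat is forest, mass = 6 → Group B.
[habitat: desert, skin: scales, mass: 49] → habitat is desert, mass = 49 → Group A.
[habitat: forest, skin: fur, mass: 42] → habitat is forest, mass = 42 → Group B.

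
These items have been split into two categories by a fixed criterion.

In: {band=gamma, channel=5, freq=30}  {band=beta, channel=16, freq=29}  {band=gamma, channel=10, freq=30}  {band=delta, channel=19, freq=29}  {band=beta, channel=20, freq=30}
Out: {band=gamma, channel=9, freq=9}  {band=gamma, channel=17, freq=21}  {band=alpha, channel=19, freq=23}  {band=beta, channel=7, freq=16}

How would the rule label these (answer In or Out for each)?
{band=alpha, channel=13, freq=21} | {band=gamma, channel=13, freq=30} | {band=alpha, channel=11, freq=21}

Every 'In' example satisfies: freq ≥ 29. None of the 'Out' examples do.

Out, In, Out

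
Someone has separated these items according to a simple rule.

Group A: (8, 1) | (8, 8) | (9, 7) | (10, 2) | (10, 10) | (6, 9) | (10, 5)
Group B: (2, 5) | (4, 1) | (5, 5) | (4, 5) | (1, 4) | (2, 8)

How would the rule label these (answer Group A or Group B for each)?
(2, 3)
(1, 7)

Group B, Group B

The common property of the 'Group A' items is: first ≥ 6. No 'Group B' item has it.
Group B: (2, 3), since first 2.
Group B: (1, 7), since first 1.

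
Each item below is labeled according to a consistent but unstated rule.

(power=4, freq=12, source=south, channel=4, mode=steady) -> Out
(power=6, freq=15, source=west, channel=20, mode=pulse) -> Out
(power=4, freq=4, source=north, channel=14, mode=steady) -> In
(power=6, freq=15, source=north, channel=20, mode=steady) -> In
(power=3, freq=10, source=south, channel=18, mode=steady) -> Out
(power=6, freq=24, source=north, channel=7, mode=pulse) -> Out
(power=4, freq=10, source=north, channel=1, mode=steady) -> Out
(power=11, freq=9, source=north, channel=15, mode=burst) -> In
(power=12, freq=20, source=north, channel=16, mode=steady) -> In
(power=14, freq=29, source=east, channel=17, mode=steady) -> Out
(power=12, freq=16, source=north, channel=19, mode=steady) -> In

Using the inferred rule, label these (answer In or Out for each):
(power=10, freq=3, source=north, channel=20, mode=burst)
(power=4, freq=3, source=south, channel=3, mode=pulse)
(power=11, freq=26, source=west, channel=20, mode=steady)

Every 'In' example satisfies: source is north AND channel ≥ 14. None of the 'Out' examples do.
In: (power=10, freq=3, source=north, channel=20, mode=burst), since source is north, channel = 20. Out: (power=4, freq=3, source=south, channel=3, mode=pulse), since source is south, channel = 3. Out: (power=11, freq=26, source=west, channel=20, mode=steady), since source is west, channel = 20.

In, Out, Out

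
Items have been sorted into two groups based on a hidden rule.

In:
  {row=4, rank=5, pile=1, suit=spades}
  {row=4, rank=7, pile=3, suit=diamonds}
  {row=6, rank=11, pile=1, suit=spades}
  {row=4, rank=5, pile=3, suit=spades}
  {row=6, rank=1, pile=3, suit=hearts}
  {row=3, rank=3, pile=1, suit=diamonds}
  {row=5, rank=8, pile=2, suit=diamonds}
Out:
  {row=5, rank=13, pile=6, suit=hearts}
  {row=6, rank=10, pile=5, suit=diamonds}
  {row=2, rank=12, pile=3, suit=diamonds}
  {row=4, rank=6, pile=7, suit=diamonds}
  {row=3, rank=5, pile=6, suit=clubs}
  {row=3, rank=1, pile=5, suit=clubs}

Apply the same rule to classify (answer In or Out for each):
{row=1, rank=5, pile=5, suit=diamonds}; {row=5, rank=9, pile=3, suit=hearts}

Out, In

One predicate separates the groups cleanly: row ≥ 3 AND pile ≤ 3.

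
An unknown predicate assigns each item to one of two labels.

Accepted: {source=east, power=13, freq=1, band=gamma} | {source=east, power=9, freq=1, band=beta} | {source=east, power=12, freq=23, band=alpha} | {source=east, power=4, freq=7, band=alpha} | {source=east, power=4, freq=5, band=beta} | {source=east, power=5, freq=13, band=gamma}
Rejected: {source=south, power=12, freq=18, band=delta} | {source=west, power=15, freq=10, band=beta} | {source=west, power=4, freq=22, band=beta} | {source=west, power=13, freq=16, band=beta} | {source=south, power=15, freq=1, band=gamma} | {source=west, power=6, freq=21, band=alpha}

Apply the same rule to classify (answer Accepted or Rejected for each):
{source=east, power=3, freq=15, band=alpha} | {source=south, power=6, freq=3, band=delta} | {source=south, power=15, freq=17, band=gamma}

Accepted, Rejected, Rejected

All 'Accepted' examples share one property — source is east — and every 'Rejected' example lacks it.
Accepted: {source=east, power=3, freq=15, band=alpha}, since source is east. Rejected: {source=south, power=6, freq=3, band=delta}, since source is south. Rejected: {source=south, power=15, freq=17, band=gamma}, since source is south.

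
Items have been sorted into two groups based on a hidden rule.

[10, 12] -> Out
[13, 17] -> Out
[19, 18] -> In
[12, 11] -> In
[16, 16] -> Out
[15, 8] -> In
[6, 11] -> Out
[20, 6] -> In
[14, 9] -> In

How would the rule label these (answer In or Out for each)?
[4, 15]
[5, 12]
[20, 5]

Out, Out, In

A rule that fits every label: first > second — true of each 'In' example, false of each 'Out' one.
Out: [4, 15], since 4 < 15.
Out: [5, 12], since 5 < 12.
In: [20, 5], since 20 > 5.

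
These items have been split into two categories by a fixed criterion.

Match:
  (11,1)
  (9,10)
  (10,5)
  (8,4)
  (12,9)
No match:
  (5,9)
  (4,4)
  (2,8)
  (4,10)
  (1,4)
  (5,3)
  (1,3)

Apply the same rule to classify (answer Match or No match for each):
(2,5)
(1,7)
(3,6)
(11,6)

All 'Match' examples share one property — first ≥ 8 — and every 'No match' example lacks it.
No match: (2,5), since first 2. No match: (1,7), since first 1. No match: (3,6), since first 3. Match: (11,6), since first 11.

No match, No match, No match, Match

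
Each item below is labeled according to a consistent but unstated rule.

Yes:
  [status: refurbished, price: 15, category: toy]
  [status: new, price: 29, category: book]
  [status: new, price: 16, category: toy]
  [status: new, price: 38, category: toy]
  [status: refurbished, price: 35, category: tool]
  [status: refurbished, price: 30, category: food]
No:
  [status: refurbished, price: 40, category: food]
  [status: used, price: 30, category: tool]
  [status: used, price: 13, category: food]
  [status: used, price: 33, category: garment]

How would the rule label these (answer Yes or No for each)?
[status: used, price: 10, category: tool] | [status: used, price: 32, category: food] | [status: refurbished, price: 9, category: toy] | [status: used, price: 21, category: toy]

No, No, Yes, No

The classifier is using: status is not used AND price ≤ 38.
[status: used, price: 10, category: tool]: No (status is used, price = 10).
[status: used, price: 32, category: food]: No (status is used, price = 32).
[status: refurbished, price: 9, category: toy]: Yes (status is refurbished, price = 9).
[status: used, price: 21, category: toy]: No (status is used, price = 21).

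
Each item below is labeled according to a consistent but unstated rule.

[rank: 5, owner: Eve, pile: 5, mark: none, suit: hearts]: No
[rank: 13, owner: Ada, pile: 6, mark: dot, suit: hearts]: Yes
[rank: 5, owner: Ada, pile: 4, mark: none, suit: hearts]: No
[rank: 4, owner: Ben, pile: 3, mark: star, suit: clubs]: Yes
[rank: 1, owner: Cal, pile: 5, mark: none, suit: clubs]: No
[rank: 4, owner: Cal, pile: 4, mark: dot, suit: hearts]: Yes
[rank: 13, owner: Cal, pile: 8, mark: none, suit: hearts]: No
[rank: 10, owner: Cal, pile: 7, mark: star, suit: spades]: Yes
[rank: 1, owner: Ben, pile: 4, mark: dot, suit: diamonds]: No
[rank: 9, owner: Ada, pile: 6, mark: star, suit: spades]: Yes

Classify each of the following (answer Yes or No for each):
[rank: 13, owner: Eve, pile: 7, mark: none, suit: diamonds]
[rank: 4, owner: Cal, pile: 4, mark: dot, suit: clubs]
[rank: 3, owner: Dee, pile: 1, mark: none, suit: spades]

Rule: mark is not none AND rank ≥ 4. This holds for each 'Yes' example and fails for each 'No' one.
[rank: 13, owner: Eve, pile: 7, mark: none, suit: diamonds]: mark is none, rank = 13 — fails this test, so No.
[rank: 4, owner: Cal, pile: 4, mark: dot, suit: clubs]: mark is dot, rank = 4 — matches, so Yes.
[rank: 3, owner: Dee, pile: 1, mark: none, suit: spades]: mark is none, rank = 3 — fails this test, so No.

No, Yes, No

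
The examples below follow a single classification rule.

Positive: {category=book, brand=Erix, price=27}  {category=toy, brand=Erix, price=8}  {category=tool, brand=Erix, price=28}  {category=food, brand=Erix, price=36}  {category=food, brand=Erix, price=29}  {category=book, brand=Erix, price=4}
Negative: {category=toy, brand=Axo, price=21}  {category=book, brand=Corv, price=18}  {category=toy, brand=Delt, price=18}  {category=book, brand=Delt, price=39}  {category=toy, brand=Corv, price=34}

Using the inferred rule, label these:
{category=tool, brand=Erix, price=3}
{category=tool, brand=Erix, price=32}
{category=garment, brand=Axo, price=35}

Positive, Positive, Negative

The rule appears to be: brand is Erix.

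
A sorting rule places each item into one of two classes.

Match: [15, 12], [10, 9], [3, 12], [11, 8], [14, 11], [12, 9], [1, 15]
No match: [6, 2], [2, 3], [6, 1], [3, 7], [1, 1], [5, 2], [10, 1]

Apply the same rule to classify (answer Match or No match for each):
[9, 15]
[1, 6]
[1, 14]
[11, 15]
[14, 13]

The simplest hypothesis consistent with all the labels is: sum ≥ 15.
[9, 15]: 9+15 = 24, fits → Match.
[1, 6]: 1+6 = 7, lacks this property → No match.
[1, 14]: 1+14 = 15, fits → Match.
[11, 15]: 11+15 = 26, fits → Match.
[14, 13]: 14+13 = 27, fits → Match.

Match, No match, Match, Match, Match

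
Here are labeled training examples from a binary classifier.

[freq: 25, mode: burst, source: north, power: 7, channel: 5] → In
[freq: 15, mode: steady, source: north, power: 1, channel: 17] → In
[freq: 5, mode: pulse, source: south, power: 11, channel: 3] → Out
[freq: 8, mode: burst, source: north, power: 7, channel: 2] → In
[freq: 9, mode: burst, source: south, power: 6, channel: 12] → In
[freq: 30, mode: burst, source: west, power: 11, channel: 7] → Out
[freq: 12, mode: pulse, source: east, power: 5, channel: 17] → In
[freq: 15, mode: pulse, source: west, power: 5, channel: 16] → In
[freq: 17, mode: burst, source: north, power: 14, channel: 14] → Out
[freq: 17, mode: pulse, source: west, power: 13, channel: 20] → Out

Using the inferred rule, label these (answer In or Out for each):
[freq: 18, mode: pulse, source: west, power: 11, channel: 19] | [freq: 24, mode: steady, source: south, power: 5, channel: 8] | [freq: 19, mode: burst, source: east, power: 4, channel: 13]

The rule appears to be: power ≤ 7.
[freq: 18, mode: pulse, source: west, power: 11, channel: 19]: power = 11 — fails the rule, so Out.
[freq: 24, mode: steady, source: south, power: 5, channel: 8]: power = 5 — checks out, so In.
[freq: 19, mode: burst, source: east, power: 4, channel: 13]: power = 4 — checks out, so In.

Out, In, In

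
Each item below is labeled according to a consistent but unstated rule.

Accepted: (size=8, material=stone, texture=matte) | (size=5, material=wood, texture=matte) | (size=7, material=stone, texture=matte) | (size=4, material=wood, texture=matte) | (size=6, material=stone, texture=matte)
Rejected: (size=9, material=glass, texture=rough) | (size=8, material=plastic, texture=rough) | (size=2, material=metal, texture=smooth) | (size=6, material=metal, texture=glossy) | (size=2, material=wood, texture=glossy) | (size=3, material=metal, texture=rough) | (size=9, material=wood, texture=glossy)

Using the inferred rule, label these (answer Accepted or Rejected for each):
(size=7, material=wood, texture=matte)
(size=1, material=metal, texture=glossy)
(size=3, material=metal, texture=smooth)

Accepted, Rejected, Rejected

Every 'Accepted' example satisfies: texture is matte. None of the 'Rejected' examples do.
Accepted: (size=7, material=wood, texture=matte), since texture is matte.
Rejected: (size=1, material=metal, texture=glossy), since texture is glossy.
Rejected: (size=3, material=metal, texture=smooth), since texture is smooth.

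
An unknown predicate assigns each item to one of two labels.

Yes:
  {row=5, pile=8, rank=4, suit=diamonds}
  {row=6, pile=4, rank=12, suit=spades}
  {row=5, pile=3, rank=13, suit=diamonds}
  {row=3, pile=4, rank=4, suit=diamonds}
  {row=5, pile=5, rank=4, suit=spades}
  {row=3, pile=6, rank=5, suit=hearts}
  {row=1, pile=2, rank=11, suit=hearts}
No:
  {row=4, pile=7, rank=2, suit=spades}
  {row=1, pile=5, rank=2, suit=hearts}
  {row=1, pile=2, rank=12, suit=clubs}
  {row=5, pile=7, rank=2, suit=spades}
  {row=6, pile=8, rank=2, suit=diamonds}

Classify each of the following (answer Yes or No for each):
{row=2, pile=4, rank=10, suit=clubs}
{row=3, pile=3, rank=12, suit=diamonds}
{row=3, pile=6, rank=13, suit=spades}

No, Yes, Yes

Rule: suit is not clubs AND rank ≥ 4. This holds for each 'Yes' example and fails for each 'No' one.
{row=2, pile=4, rank=10, suit=clubs}: suit is clubs, rank = 10 — does not pass, so No.
{row=3, pile=3, rank=12, suit=diamonds}: suit is diamonds, rank = 12 — matches, so Yes.
{row=3, pile=6, rank=13, suit=spades}: suit is spades, rank = 13 — matches, so Yes.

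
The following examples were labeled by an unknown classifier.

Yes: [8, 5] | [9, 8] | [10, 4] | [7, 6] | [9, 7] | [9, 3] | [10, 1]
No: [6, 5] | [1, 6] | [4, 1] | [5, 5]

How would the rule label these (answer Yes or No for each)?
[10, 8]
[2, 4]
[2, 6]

Yes, No, No

Every 'Yes' example satisfies: first ≥ 7. None of the 'No' examples do.
[10, 8]: first 10 — satisfies this, so Yes.
[2, 4]: first 2 — does not pass, so No.
[2, 6]: first 2 — does not pass, so No.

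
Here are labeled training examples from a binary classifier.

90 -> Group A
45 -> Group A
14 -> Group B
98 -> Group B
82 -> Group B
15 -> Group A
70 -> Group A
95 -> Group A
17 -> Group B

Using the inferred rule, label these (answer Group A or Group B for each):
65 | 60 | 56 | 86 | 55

Group A, Group A, Group B, Group B, Group A

The pattern is that an item is 'Group A' exactly when: multiple of 5.
Group A: 65, since 65 = 5·13.
Group A: 60, since 60 = 5·12.
Group B: 56, since 56 = 5·11 + 1.
Group B: 86, since 86 = 5·17 + 1.
Group A: 55, since 55 = 5·11.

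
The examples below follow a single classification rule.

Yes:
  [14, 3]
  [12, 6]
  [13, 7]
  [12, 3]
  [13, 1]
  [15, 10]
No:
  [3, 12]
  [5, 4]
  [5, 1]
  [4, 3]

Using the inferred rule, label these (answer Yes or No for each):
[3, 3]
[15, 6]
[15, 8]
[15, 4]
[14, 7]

No, Yes, Yes, Yes, Yes

The distinguishing property — first ≥ 6 — holds for all the 'Yes' cases and none of the 'No' cases.
[3, 3] → first 3 → No.
[15, 6] → first 15 → Yes.
[15, 8] → first 15 → Yes.
[15, 4] → first 15 → Yes.
[14, 7] → first 14 → Yes.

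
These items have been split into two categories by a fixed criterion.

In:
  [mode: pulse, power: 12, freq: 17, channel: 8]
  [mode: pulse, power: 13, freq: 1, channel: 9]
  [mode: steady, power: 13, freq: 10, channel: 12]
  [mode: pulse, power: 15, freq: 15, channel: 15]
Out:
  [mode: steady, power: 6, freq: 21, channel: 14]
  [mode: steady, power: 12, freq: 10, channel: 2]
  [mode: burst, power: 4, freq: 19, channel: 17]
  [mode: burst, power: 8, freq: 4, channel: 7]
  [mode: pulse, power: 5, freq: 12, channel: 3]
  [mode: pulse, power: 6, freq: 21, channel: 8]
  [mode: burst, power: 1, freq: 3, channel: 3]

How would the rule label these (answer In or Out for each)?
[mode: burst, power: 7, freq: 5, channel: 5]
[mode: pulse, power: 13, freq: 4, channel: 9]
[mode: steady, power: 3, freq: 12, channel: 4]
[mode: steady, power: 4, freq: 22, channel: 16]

Every 'In' example satisfies: channel ≥ 8 AND freq ≤ 17. None of the 'Out' examples do.
[mode: burst, power: 7, freq: 5, channel: 5]: Out (channel = 5, freq = 5). [mode: pulse, power: 13, freq: 4, channel: 9]: In (channel = 9, freq = 4). [mode: steady, power: 3, freq: 12, channel: 4]: Out (channel = 4, freq = 12). [mode: steady, power: 4, freq: 22, channel: 16]: Out (channel = 16, freq = 22).

Out, In, Out, Out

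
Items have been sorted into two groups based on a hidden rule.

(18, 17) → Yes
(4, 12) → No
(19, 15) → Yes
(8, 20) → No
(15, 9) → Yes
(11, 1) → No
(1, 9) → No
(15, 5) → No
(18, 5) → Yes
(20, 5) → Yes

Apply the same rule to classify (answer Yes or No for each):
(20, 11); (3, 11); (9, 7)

Yes, No, No

'Yes' ⟺ sum ≥ 23 AND second is odd.
(20, 11): 20+11 = 31, second 11 — passes, so Yes. (3, 11): 3+11 = 14, second 11 — lacks this property, so No. (9, 7): 9+7 = 16, second 7 — lacks this property, so No.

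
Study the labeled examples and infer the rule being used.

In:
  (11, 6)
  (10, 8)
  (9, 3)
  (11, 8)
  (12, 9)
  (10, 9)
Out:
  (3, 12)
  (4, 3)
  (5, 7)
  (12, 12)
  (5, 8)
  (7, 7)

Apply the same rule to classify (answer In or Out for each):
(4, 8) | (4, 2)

Out, Out

The pattern is that an item is 'In' exactly when: first > second AND sum ≥ 12.
Out: (4, 8), since 4 < 8, 4+8 = 12. Out: (4, 2), since 4 > 2, 4+2 = 6.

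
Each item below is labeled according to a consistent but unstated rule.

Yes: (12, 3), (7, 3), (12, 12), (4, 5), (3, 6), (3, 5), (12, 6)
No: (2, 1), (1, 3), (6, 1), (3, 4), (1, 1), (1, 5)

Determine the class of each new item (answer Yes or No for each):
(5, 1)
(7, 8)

No, Yes

The rule appears to be: sum ≥ 8.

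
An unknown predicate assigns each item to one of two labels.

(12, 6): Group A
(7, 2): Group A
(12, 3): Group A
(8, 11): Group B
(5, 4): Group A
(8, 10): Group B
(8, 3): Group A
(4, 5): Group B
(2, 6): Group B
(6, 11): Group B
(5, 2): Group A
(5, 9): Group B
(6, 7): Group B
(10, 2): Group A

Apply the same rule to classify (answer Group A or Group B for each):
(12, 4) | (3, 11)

One predicate separates the groups cleanly: first > second.
Group A: (12, 4), since 12 > 4.
Group B: (3, 11), since 3 < 11.

Group A, Group B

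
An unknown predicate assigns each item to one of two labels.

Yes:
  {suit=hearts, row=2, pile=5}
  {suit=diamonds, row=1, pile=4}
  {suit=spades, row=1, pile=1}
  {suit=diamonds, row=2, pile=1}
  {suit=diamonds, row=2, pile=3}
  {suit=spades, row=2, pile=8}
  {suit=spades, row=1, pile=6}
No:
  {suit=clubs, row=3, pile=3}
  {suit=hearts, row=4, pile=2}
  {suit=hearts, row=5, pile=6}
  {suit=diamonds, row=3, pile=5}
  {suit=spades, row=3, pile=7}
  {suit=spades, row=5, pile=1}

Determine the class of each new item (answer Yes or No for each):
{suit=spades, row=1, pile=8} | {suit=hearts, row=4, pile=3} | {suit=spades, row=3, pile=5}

Yes, No, No

A rule that fits every label: row ≤ 2 — true of each 'Yes' example, false of each 'No' one.
Yes: {suit=spades, row=1, pile=8}, since row = 1. No: {suit=hearts, row=4, pile=3}, since row = 4. No: {suit=spades, row=3, pile=5}, since row = 3.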